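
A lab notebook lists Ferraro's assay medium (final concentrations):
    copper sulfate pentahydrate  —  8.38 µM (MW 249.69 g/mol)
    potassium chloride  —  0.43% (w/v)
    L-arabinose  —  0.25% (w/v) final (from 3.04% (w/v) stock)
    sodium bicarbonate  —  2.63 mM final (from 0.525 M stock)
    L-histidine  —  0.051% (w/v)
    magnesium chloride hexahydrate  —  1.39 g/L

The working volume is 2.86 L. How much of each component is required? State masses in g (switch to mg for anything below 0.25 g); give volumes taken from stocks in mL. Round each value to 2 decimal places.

Scale factor relative to 1 L: 2.86.
copper sulfate pentahydrate: 8.38 µmol/L × 249.69 g/mol × 2.86 L ÷ 1000 = 5.98 mg
potassium chloride: 0.43 g per 100 mL × 2860 mL ÷ 100 = 12.30 g
L-arabinose: V = C2·V2/C1 = 0.25% ÷ 3.04% × 2860 mL = 235.20 mL
sodium bicarbonate: V = C2·V2/C1 = 2.63 mM × 2860 mL ÷ 525 mM = 14.33 mL
L-histidine: 0.051 g per 100 mL × 2860 mL ÷ 100 = 1.46 g
magnesium chloride hexahydrate: 1.39 g/L × 2.86 L = 3.98 g

copper sulfate pentahydrate 5.98 mg; potassium chloride 12.30 g; L-arabinose 235.20 mL; sodium bicarbonate 14.33 mL; L-histidine 1.46 g; magnesium chloride hexahydrate 3.98 g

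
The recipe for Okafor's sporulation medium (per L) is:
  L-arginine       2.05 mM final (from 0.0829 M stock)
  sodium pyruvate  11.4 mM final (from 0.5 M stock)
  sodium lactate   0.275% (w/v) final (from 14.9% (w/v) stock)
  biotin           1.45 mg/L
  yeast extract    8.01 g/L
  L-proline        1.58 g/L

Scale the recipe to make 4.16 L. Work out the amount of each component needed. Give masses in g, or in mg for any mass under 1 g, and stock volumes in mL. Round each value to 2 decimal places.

L-arginine 102.87 mL; sodium pyruvate 94.85 mL; sodium lactate 76.78 mL; biotin 6.03 mg; yeast extract 33.32 g; L-proline 6.57 g

Scale factor relative to 1 L: 4.16.
L-arginine: C1V1 = C2V2 → 2.05 mM × 4160 mL ÷ 82.9 mM = 102.87 mL
sodium pyruvate: C1V1 = C2V2 → 11.4 mM × 4160 mL ÷ 500 mM = 94.85 mL
sodium lactate: dilute stock: 0.275% ÷ 14.9% × 4160 mL = 76.78 mL
biotin: 1.45 mg/L × 4.16 L = 6.03 mg
yeast extract: 8.01 g/L × 4.16 L = 33.32 g
L-proline: 1.58 g/L × 4.16 L = 6.57 g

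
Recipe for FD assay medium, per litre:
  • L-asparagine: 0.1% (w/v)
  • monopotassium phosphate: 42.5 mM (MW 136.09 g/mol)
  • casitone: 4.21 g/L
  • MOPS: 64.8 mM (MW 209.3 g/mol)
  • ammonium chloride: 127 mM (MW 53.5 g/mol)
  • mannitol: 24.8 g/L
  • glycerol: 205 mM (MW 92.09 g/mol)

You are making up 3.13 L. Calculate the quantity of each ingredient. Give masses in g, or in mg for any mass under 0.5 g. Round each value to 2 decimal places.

L-asparagine 3.13 g; monopotassium phosphate 18.10 g; casitone 13.18 g; MOPS 42.45 g; ammonium chloride 21.27 g; mannitol 77.62 g; glycerol 59.09 g

Working volume: 3.13 L.
L-asparagine: 0.1 g per 100 mL × 3130 mL ÷ 100 = 3.13 g
monopotassium phosphate: 42.5 mmol/L × 136.09 g/mol × 3.13 L ÷ 1000 = 18.10 g
casitone: 4.21 g/L × 3.13 L = 13.18 g
MOPS: 64.8 mmol/L × 209.3 g/mol × 3.13 L ÷ 1000 = 42.45 g
ammonium chloride: 127 mmol/L × 53.5 g/mol × 3.13 L ÷ 1000 = 21.27 g
mannitol: 24.8 g/L × 3.13 L = 77.62 g
glycerol: 205 mmol/L × 92.09 g/mol × 3.13 L ÷ 1000 = 59.09 g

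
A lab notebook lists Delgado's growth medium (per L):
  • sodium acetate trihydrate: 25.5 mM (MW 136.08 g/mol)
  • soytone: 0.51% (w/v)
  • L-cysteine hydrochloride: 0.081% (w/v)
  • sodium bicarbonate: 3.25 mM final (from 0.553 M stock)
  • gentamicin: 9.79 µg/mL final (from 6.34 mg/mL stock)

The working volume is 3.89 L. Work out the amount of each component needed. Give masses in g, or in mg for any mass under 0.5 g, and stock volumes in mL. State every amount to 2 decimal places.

sodium acetate trihydrate 13.50 g; soytone 19.84 g; L-cysteine hydrochloride 3.15 g; sodium bicarbonate 22.86 mL; gentamicin 6.01 mL

Scale factor relative to 1 L: 3.89.
sodium acetate trihydrate: 25.5 mmol/L × 136.08 g/mol × 3.89 L ÷ 1000 = 13.50 g
soytone: 0.51 g per 100 mL × 3890 mL ÷ 100 = 19.84 g
L-cysteine hydrochloride: 0.081 g per 100 mL × 3890 mL ÷ 100 = 3.15 g
sodium bicarbonate: V = C2·V2/C1 = 3.25 mM × 3890 mL ÷ 553 mM = 22.86 mL
gentamicin: V = C2·V2/C1 = 9.79 µg/mL × 3890 mL ÷ 6340 µg/mL = 6.01 mL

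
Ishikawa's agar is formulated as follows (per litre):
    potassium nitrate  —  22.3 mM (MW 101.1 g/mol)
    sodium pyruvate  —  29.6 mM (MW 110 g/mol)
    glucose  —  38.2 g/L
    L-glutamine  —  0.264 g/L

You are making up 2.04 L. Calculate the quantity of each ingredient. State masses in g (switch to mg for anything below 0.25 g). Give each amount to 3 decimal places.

Scale factor relative to 1 L: 2.04.
potassium nitrate: 22.3 mmol/L × 101.1 g/mol × 2.04 L ÷ 1000 = 4.599 g
sodium pyruvate: 29.6 mmol/L × 110 g/mol × 2.04 L ÷ 1000 = 6.642 g
glucose: 38.2 g/L × 2.04 L = 77.928 g
L-glutamine: 0.264 g/L × 2.04 L = 0.539 g

potassium nitrate 4.599 g; sodium pyruvate 6.642 g; glucose 77.928 g; L-glutamine 0.539 g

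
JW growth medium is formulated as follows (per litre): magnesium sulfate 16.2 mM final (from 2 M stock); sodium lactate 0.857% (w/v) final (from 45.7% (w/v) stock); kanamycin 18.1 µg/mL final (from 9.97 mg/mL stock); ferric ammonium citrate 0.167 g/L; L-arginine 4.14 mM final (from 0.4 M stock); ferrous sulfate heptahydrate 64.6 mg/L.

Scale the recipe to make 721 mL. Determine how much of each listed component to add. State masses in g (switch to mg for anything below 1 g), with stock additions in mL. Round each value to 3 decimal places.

magnesium sulfate 5.840 mL; sodium lactate 13.521 mL; kanamycin 1.309 mL; ferric ammonium citrate 120.407 mg; L-arginine 7.462 mL; ferrous sulfate heptahydrate 46.577 mg

Working volume: 721 mL = 0.721 L.
magnesium sulfate: C1V1 = C2V2 → 16.2 mM × 721 mL ÷ 2000 mM = 5.840 mL
sodium lactate: dilute stock: 0.857% ÷ 45.7% × 721 mL = 13.521 mL
kanamycin: dilute stock: 18.1 µg/mL × 721 mL ÷ 9970 µg/mL = 1.309 mL
ferric ammonium citrate: 0.167 g/L × 0.721 L = 0.120407 g = 120.407 mg
L-arginine: C1V1 = C2V2 → 4.14 mM × 721 mL ÷ 400 mM = 7.462 mL
ferrous sulfate heptahydrate: 64.6 mg/L × 0.721 L = 46.577 mg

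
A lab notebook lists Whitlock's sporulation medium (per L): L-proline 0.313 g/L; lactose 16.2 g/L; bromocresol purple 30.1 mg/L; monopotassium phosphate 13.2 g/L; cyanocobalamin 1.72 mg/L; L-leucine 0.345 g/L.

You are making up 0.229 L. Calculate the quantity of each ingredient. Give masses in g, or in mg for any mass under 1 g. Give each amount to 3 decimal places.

Scale factor relative to 1 L: 0.229.
L-proline: 0.313 g/L × 0.229 L = 0.071677 g = 71.677 mg
lactose: 16.2 g/L × 0.229 L = 3.710 g
bromocresol purple: 30.1 mg/L × 0.229 L = 6.893 mg
monopotassium phosphate: 13.2 g/L × 0.229 L = 3.023 g
cyanocobalamin: 1.72 mg/L × 0.229 L = 0.394 mg
L-leucine: 0.345 g/L × 0.229 L = 0.079005 g = 79.005 mg

L-proline 71.677 mg; lactose 3.710 g; bromocresol purple 6.893 mg; monopotassium phosphate 3.023 g; cyanocobalamin 0.394 mg; L-leucine 79.005 mg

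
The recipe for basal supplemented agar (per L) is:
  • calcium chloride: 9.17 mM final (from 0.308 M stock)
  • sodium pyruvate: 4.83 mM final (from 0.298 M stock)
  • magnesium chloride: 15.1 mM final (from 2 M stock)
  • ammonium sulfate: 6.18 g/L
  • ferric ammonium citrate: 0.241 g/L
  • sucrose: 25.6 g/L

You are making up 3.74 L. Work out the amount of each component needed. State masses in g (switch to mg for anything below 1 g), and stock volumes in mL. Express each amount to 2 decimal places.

calcium chloride 111.35 mL; sodium pyruvate 60.62 mL; magnesium chloride 28.24 mL; ammonium sulfate 23.11 g; ferric ammonium citrate 901.34 mg; sucrose 95.74 g

Working volume: 3.74 L.
calcium chloride: C1V1 = C2V2 → 9.17 mM × 3740 mL ÷ 308 mM = 111.35 mL
sodium pyruvate: dilute stock: 4.83 mM × 3740 mL ÷ 298 mM = 60.62 mL
magnesium chloride: V = C2·V2/C1 = 15.1 mM × 3740 mL ÷ 2000 mM = 28.24 mL
ammonium sulfate: 6.18 g/L × 3.74 L = 23.11 g
ferric ammonium citrate: 0.241 g/L × 3.74 L = 0.90134 g = 901.34 mg
sucrose: 25.6 g/L × 3.74 L = 95.74 g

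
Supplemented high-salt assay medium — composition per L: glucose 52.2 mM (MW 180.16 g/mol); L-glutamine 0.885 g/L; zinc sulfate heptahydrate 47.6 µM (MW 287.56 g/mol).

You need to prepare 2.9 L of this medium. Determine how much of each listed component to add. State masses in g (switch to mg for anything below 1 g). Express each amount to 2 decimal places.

glucose 27.27 g; L-glutamine 2.57 g; zinc sulfate heptahydrate 39.69 mg

Working volume: 2.9 L.
glucose: 52.2 mmol/L × 180.16 g/mol × 2.9 L ÷ 1000 = 27.27 g
L-glutamine: 0.885 g/L × 2.9 L = 2.57 g
zinc sulfate heptahydrate: 47.6 µmol/L × 287.56 g/mol × 2.9 L ÷ 1000 = 39.69 mg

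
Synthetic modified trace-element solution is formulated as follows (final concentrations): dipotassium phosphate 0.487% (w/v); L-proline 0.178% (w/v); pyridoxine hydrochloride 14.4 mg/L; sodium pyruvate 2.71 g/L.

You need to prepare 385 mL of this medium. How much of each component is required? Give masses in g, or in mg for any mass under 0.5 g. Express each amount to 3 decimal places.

dipotassium phosphate 1.875 g; L-proline 0.685 g; pyridoxine hydrochloride 5.544 mg; sodium pyruvate 1.043 g

Scale factor relative to 1 L: 0.385.
dipotassium phosphate: 0.487% w/v = 4.87 g/L → 4.87 × 0.385 L = 1.875 g
L-proline: 0.178 g per 100 mL × 385 mL ÷ 100 = 0.685 g
pyridoxine hydrochloride: 14.4 mg/L × 0.385 L = 5.544 mg
sodium pyruvate: 2.71 g/L × 0.385 L = 1.043 g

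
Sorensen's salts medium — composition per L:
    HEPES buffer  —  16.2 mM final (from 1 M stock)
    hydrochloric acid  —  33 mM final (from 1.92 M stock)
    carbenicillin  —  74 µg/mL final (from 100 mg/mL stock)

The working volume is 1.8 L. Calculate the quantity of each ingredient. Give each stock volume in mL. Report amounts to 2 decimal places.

Working volume: 1.8 L.
HEPES buffer: dilute stock: 16.2 mM × 1800 mL ÷ 1000 mM = 29.16 mL
hydrochloric acid: C1V1 = C2V2 → 33 mM × 1800 mL ÷ 1920 mM = 30.94 mL
carbenicillin: C1V1 = C2V2 → 74 µg/mL × 1800 mL ÷ 100000 µg/mL = 1.33 mL

HEPES buffer 29.16 mL; hydrochloric acid 30.94 mL; carbenicillin 1.33 mL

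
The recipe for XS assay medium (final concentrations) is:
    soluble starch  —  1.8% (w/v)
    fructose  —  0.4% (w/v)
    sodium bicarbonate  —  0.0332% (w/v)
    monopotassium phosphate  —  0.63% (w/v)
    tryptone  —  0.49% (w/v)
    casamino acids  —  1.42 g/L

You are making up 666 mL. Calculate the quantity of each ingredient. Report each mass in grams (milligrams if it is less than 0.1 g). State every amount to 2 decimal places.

Scale factor relative to 1 L: 0.666.
soluble starch: 1.8% w/v = 18 g/L → 18 × 0.666 L = 11.99 g
fructose: 0.4% w/v = 4 g/L → 4 × 0.666 L = 2.66 g
sodium bicarbonate: 0.0332% w/v = 0.332 g/L → 0.332 × 0.666 L = 0.22 g
monopotassium phosphate: 0.63% w/v = 6.3 g/L → 6.3 × 0.666 L = 4.20 g
tryptone: 0.49% w/v = 4.9 g/L → 4.9 × 0.666 L = 3.26 g
casamino acids: 1.42 g/L × 0.666 L = 0.95 g

soluble starch 11.99 g; fructose 2.66 g; sodium bicarbonate 0.22 g; monopotassium phosphate 4.20 g; tryptone 3.26 g; casamino acids 0.95 g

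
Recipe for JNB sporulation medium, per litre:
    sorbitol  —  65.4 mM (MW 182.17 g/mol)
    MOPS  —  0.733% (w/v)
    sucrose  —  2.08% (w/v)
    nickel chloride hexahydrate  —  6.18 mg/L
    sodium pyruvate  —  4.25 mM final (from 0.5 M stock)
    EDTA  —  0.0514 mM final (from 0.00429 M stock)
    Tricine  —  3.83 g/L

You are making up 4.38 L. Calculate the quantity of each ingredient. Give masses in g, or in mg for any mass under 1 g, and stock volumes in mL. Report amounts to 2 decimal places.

Working volume: 4.38 L.
sorbitol: 65.4 mmol/L × 182.17 g/mol × 4.38 L ÷ 1000 = 52.18 g
MOPS: 0.733 g per 100 mL × 4380 mL ÷ 100 = 32.11 g
sucrose: 2.08 g per 100 mL × 4380 mL ÷ 100 = 91.10 g
nickel chloride hexahydrate: 6.18 mg/L × 4.38 L = 27.07 mg
sodium pyruvate: dilute stock: 4.25 mM × 4380 mL ÷ 500 mM = 37.23 mL
EDTA: dilute stock: 0.0514 mM × 4380 mL ÷ 4.29 mM = 52.48 mL
Tricine: 3.83 g/L × 4.38 L = 16.78 g

sorbitol 52.18 g; MOPS 32.11 g; sucrose 91.10 g; nickel chloride hexahydrate 27.07 mg; sodium pyruvate 37.23 mL; EDTA 52.48 mL; Tricine 16.78 g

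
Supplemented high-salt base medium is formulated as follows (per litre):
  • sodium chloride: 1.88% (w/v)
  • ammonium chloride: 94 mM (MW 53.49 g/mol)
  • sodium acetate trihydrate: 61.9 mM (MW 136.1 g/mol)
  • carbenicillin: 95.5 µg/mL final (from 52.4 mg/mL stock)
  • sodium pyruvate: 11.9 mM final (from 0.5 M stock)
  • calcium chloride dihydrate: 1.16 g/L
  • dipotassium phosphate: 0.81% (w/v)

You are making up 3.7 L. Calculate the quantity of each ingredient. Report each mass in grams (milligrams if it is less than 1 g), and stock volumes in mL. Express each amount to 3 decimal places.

sodium chloride 69.560 g; ammonium chloride 18.604 g; sodium acetate trihydrate 31.171 g; carbenicillin 6.743 mL; sodium pyruvate 88.060 mL; calcium chloride dihydrate 4.292 g; dipotassium phosphate 29.970 g

Working volume: 3.7 L.
sodium chloride: 1.88 g per 100 mL × 3700 mL ÷ 100 = 69.560 g
ammonium chloride: 94 mmol/L × 53.49 g/mol × 3.7 L ÷ 1000 = 18.604 g
sodium acetate trihydrate: 61.9 mmol/L × 136.1 g/mol × 3.7 L ÷ 1000 = 31.171 g
carbenicillin: V = C2·V2/C1 = 95.5 µg/mL × 3700 mL ÷ 52400 µg/mL = 6.743 mL
sodium pyruvate: C1V1 = C2V2 → 11.9 mM × 3700 mL ÷ 500 mM = 88.060 mL
calcium chloride dihydrate: 1.16 g/L × 3.7 L = 4.292 g
dipotassium phosphate: 0.81 g per 100 mL × 3700 mL ÷ 100 = 29.970 g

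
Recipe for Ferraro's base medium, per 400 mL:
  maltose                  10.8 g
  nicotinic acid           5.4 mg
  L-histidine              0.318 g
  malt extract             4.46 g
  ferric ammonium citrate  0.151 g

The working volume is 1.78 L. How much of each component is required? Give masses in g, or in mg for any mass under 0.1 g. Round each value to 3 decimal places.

Ratio of target to recipe volume: 1780 / 400 = 4.45.
maltose: 10.8 g × (1780 mL / 400 mL) = 48.060 g
nicotinic acid: 5.4 mg × (1780 mL / 400 mL) = 24.030 mg
L-histidine: 0.318 g × (1780 mL / 400 mL) = 1.415 g
malt extract: 4.46 g × (1780 mL / 400 mL) = 19.847 g
ferric ammonium citrate: 0.151 g × (1780 mL / 400 mL) = 0.672 g

maltose 48.060 g; nicotinic acid 24.030 mg; L-histidine 1.415 g; malt extract 19.847 g; ferric ammonium citrate 0.672 g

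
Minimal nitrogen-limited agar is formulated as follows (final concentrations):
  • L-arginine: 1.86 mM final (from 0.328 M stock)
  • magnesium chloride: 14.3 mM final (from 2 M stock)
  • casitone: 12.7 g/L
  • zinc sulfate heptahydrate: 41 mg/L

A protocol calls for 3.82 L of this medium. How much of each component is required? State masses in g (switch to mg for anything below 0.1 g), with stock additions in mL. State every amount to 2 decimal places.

L-arginine 21.66 mL; magnesium chloride 27.31 mL; casitone 48.51 g; zinc sulfate heptahydrate 0.16 g

Working volume: 3.82 L.
L-arginine: dilute stock: 1.86 mM × 3820 mL ÷ 328 mM = 21.66 mL
magnesium chloride: dilute stock: 14.3 mM × 3820 mL ÷ 2000 mM = 27.31 mL
casitone: 12.7 g/L × 3.82 L = 48.51 g
zinc sulfate heptahydrate: 41 mg/L × 3.82 L = 156.62 mg = 0.16 g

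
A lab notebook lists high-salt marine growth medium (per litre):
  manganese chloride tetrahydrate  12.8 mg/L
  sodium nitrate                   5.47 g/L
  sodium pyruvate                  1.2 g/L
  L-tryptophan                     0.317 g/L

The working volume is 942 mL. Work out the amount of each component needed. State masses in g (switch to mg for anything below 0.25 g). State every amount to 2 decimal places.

Working volume: 942 mL = 0.942 L.
manganese chloride tetrahydrate: 12.8 mg/L × 0.942 L = 12.06 mg
sodium nitrate: 5.47 g/L × 0.942 L = 5.15 g
sodium pyruvate: 1.2 g/L × 0.942 L = 1.13 g
L-tryptophan: 0.317 g/L × 0.942 L = 0.30 g

manganese chloride tetrahydrate 12.06 mg; sodium nitrate 5.15 g; sodium pyruvate 1.13 g; L-tryptophan 0.30 g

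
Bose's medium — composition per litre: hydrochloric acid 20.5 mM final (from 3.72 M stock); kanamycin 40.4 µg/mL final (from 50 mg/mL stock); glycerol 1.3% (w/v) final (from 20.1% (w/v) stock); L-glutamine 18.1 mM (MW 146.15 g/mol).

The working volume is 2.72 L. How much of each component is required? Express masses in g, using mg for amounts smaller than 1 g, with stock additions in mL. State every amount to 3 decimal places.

hydrochloric acid 14.989 mL; kanamycin 2.198 mL; glycerol 175.920 mL; L-glutamine 7.195 g

Working volume: 2.72 L.
hydrochloric acid: dilute stock: 20.5 mM × 2720 mL ÷ 3720 mM = 14.989 mL
kanamycin: dilute stock: 40.4 µg/mL × 2720 mL ÷ 50000 µg/mL = 2.198 mL
glycerol: dilute stock: 1.3% ÷ 20.1% × 2720 mL = 175.920 mL
L-glutamine: 18.1 mmol/L × 146.15 g/mol × 2.72 L ÷ 1000 = 7.195 g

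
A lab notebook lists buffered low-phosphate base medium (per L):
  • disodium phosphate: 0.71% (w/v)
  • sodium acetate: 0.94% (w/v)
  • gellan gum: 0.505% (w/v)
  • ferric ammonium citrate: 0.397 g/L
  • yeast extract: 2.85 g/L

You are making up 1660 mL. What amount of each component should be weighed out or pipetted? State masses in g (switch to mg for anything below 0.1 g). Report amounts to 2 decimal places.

Scale factor relative to 1 L: 1.66.
disodium phosphate: 0.71 g per 100 mL × 1660 mL ÷ 100 = 11.79 g
sodium acetate: 0.94% w/v = 9.4 g/L → 9.4 × 1.66 L = 15.60 g
gellan gum: 0.505 g per 100 mL × 1660 mL ÷ 100 = 8.38 g
ferric ammonium citrate: 0.397 g/L × 1.66 L = 0.66 g
yeast extract: 2.85 g/L × 1.66 L = 4.73 g

disodium phosphate 11.79 g; sodium acetate 15.60 g; gellan gum 8.38 g; ferric ammonium citrate 0.66 g; yeast extract 4.73 g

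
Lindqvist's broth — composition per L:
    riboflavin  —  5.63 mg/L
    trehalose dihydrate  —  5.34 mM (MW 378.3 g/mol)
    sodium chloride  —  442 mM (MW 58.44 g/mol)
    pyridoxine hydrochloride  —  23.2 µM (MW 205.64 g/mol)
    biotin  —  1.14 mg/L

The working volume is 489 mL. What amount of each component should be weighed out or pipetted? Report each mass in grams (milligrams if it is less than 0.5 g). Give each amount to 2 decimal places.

riboflavin 2.75 mg; trehalose dihydrate 0.99 g; sodium chloride 12.63 g; pyridoxine hydrochloride 2.33 mg; biotin 0.56 mg

Target volume = 489 mL = 0.489 L.
riboflavin: 5.63 mg/L × 0.489 L = 2.75 mg
trehalose dihydrate: 5.34 mmol/L × 378.3 g/mol × 0.489 L ÷ 1000 = 0.99 g
sodium chloride: 442 mmol/L × 58.44 g/mol × 0.489 L ÷ 1000 = 12.63 g
pyridoxine hydrochloride: 23.2 µmol/L × 205.64 g/mol × 0.489 L ÷ 1000 = 2.33 mg
biotin: 1.14 mg/L × 0.489 L = 0.56 mg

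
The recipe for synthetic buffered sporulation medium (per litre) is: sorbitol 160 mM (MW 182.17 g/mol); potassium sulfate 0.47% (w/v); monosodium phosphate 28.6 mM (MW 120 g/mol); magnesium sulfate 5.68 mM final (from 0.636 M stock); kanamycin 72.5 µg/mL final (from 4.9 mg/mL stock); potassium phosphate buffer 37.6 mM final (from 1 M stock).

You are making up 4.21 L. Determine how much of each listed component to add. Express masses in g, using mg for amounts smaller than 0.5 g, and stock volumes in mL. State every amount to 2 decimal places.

Working volume: 4.21 L.
sorbitol: 160 mmol/L × 182.17 g/mol × 4.21 L ÷ 1000 = 122.71 g
potassium sulfate: 0.47% w/v = 4.7 g/L → 4.7 × 4.21 L = 19.79 g
monosodium phosphate: 28.6 mmol/L × 120 g/mol × 4.21 L ÷ 1000 = 14.45 g
magnesium sulfate: C1V1 = C2V2 → 5.68 mM × 4210 mL ÷ 636 mM = 37.60 mL
kanamycin: dilute stock: 72.5 µg/mL × 4210 mL ÷ 4900 µg/mL = 62.29 mL
potassium phosphate buffer: dilute stock: 37.6 mM × 4210 mL ÷ 1000 mM = 158.30 mL

sorbitol 122.71 g; potassium sulfate 19.79 g; monosodium phosphate 14.45 g; magnesium sulfate 37.60 mL; kanamycin 62.29 mL; potassium phosphate buffer 158.30 mL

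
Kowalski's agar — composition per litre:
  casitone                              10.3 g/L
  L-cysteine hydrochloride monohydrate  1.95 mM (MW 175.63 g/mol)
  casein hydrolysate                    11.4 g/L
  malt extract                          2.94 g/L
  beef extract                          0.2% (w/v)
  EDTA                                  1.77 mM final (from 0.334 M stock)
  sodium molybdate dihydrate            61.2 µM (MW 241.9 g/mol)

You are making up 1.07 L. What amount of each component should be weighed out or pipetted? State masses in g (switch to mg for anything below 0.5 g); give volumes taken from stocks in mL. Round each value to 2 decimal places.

casitone 11.02 g; L-cysteine hydrochloride monohydrate 366.45 mg; casein hydrolysate 12.20 g; malt extract 3.15 g; beef extract 2.14 g; EDTA 5.67 mL; sodium molybdate dihydrate 15.84 mg

Working volume: 1.07 L.
casitone: 10.3 g/L × 1.07 L = 11.02 g
L-cysteine hydrochloride monohydrate: 1.95 mmol/L × 175.63 mg/mmol × 1.07 L = 366.45 mg
casein hydrolysate: 11.4 g/L × 1.07 L = 12.20 g
malt extract: 2.94 g/L × 1.07 L = 3.15 g
beef extract: 0.2% w/v = 2 g/L → 2 × 1.07 L = 2.14 g
EDTA: V = C2·V2/C1 = 1.77 mM × 1070 mL ÷ 334 mM = 5.67 mL
sodium molybdate dihydrate: 61.2 µmol/L × 241.9 g/mol × 1.07 L ÷ 1000 = 15.84 mg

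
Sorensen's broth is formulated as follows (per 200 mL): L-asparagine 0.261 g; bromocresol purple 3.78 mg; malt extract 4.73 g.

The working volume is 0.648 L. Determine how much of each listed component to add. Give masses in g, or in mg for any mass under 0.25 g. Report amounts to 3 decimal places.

Scale factor = 648 mL / 200 mL = 3.24.
L-asparagine: 0.261 g × (648 mL / 200 mL) = 0.846 g
bromocresol purple: 3.78 mg × (648 mL / 200 mL) = 12.247 mg
malt extract: 4.73 g × (648 mL / 200 mL) = 15.325 g

L-asparagine 0.846 g; bromocresol purple 12.247 mg; malt extract 15.325 g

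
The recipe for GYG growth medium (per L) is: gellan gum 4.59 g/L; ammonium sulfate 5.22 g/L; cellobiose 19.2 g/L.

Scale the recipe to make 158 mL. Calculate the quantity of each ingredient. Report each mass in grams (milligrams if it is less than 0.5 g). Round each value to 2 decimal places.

gellan gum 0.73 g; ammonium sulfate 0.82 g; cellobiose 3.03 g

Working volume: 158 mL = 0.158 L.
gellan gum: 4.59 g/L × 0.158 L = 0.73 g
ammonium sulfate: 5.22 g/L × 0.158 L = 0.82 g
cellobiose: 19.2 g/L × 0.158 L = 3.03 g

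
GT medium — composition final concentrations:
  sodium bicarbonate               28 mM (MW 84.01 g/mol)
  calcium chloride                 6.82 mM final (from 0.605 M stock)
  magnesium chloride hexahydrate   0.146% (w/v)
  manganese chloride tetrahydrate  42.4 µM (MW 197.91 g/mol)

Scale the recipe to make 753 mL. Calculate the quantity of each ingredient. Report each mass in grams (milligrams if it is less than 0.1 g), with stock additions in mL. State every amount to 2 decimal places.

sodium bicarbonate 1.77 g; calcium chloride 8.49 mL; magnesium chloride hexahydrate 1.10 g; manganese chloride tetrahydrate 6.32 mg

Target volume = 753 mL = 0.753 L.
sodium bicarbonate: 28 mmol/L × 84.01 g/mol × 0.753 L ÷ 1000 = 1.77 g
calcium chloride: dilute stock: 6.82 mM × 753 mL ÷ 605 mM = 8.49 mL
magnesium chloride hexahydrate: 0.146 g per 100 mL × 753 mL ÷ 100 = 1.10 g
manganese chloride tetrahydrate: 42.4 µmol/L × 197.91 g/mol × 0.753 L ÷ 1000 = 6.32 mg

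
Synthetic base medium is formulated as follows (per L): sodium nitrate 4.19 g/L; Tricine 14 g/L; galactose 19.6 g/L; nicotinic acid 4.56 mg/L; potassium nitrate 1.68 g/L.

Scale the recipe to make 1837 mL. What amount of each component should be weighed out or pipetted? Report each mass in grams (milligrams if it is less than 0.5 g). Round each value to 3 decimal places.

Working volume: 1837 mL = 1.837 L.
sodium nitrate: 4.19 g/L × 1.837 L = 7.697 g
Tricine: 14 g/L × 1.837 L = 25.718 g
galactose: 19.6 g/L × 1.837 L = 36.005 g
nicotinic acid: 4.56 mg/L × 1.837 L = 8.377 mg
potassium nitrate: 1.68 g/L × 1.837 L = 3.086 g

sodium nitrate 7.697 g; Tricine 25.718 g; galactose 36.005 g; nicotinic acid 8.377 mg; potassium nitrate 3.086 g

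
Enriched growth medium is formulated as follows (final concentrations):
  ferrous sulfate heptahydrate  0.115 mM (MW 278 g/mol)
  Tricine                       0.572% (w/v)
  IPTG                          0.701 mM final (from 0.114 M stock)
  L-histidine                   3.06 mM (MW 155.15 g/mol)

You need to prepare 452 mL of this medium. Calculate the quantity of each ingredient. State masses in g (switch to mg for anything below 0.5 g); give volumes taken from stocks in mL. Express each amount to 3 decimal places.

ferrous sulfate heptahydrate 14.450 mg; Tricine 2.585 g; IPTG 2.779 mL; L-histidine 214.591 mg

Working volume: 452 mL = 0.452 L.
ferrous sulfate heptahydrate: 0.115 mmol/L × 278 mg/mmol × 0.452 L = 14.450 mg
Tricine: 0.572% w/v = 5.72 g/L → 5.72 × 0.452 L = 2.585 g
IPTG: V = C2·V2/C1 = 0.701 mM × 452 mL ÷ 114 mM = 2.779 mL
L-histidine: 3.06 mmol/L × 155.15 mg/mmol × 0.452 L = 214.591 mg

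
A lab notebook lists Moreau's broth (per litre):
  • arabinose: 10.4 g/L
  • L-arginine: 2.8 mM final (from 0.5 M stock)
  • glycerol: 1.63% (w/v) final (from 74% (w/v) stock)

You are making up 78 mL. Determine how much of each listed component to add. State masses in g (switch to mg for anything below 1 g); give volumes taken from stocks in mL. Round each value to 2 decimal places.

Target volume = 78 mL = 0.078 L.
arabinose: 10.4 g/L × 0.078 L = 0.8112 g = 811.20 mg
L-arginine: C1V1 = C2V2 → 2.8 mM × 78 mL ÷ 500 mM = 0.44 mL
glycerol: V = C2·V2/C1 = 1.63% ÷ 74% × 78 mL = 1.72 mL

arabinose 811.20 mg; L-arginine 0.44 mL; glycerol 1.72 mL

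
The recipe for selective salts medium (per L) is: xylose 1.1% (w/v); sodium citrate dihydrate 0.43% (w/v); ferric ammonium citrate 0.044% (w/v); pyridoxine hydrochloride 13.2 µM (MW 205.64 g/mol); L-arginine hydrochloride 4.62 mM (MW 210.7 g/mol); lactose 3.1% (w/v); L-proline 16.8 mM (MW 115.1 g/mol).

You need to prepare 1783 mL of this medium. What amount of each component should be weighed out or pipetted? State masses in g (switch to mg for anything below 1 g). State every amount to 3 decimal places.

Scale factor relative to 1 L: 1.783.
xylose: 1.1% w/v = 11 g/L → 11 × 1.783 L = 19.613 g
sodium citrate dihydrate: 0.43 g per 100 mL × 1783 mL ÷ 100 = 7.667 g
ferric ammonium citrate: 0.044 g per 100 mL × 1783 mL ÷ 100 = 0.78452 g = 784.520 mg
pyridoxine hydrochloride: 13.2 µmol/L × 205.64 g/mol × 1.783 L ÷ 1000 = 4.840 mg
L-arginine hydrochloride: 4.62 mmol/L × 210.7 g/mol × 1.783 L ÷ 1000 = 1.736 g
lactose: 3.1 g per 100 mL × 1783 mL ÷ 100 = 55.273 g
L-proline: 16.8 mmol/L × 115.1 g/mol × 1.783 L ÷ 1000 = 3.448 g

xylose 19.613 g; sodium citrate dihydrate 7.667 g; ferric ammonium citrate 784.520 mg; pyridoxine hydrochloride 4.840 mg; L-arginine hydrochloride 1.736 g; lactose 55.273 g; L-proline 3.448 g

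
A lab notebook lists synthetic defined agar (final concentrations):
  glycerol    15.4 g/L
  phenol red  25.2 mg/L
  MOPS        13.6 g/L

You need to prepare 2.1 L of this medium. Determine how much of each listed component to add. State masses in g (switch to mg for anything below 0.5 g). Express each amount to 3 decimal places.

Scale factor relative to 1 L: 2.1.
glycerol: 15.4 g/L × 2.1 L = 32.340 g
phenol red: 25.2 mg/L × 2.1 L = 52.920 mg
MOPS: 13.6 g/L × 2.1 L = 28.560 g

glycerol 32.340 g; phenol red 52.920 mg; MOPS 28.560 g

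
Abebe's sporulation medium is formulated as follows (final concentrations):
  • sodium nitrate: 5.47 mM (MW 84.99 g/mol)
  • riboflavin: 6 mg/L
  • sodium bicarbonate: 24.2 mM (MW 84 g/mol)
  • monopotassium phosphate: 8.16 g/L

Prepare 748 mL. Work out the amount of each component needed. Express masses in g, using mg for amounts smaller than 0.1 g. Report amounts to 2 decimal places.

sodium nitrate 0.35 g; riboflavin 4.49 mg; sodium bicarbonate 1.52 g; monopotassium phosphate 6.10 g

Working volume: 748 mL = 0.748 L.
sodium nitrate: 5.47 mmol/L × 84.99 g/mol × 0.748 L ÷ 1000 = 0.35 g
riboflavin: 6 mg/L × 0.748 L = 4.49 mg
sodium bicarbonate: 24.2 mmol/L × 84 g/mol × 0.748 L ÷ 1000 = 1.52 g
monopotassium phosphate: 8.16 g/L × 0.748 L = 6.10 g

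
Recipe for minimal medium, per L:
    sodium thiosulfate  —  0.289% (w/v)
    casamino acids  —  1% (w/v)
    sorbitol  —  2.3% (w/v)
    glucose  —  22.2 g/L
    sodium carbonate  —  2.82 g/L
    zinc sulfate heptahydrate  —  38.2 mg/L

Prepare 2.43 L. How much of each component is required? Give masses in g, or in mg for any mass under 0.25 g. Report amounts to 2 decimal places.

sodium thiosulfate 7.02 g; casamino acids 24.30 g; sorbitol 55.89 g; glucose 53.95 g; sodium carbonate 6.85 g; zinc sulfate heptahydrate 92.83 mg

Working volume: 2.43 L.
sodium thiosulfate: 0.289% w/v = 2.89 g/L → 2.89 × 2.43 L = 7.02 g
casamino acids: 1 g per 100 mL × 2430 mL ÷ 100 = 24.30 g
sorbitol: 2.3 g per 100 mL × 2430 mL ÷ 100 = 55.89 g
glucose: 22.2 g/L × 2.43 L = 53.95 g
sodium carbonate: 2.82 g/L × 2.43 L = 6.85 g
zinc sulfate heptahydrate: 38.2 mg/L × 2.43 L = 92.83 mg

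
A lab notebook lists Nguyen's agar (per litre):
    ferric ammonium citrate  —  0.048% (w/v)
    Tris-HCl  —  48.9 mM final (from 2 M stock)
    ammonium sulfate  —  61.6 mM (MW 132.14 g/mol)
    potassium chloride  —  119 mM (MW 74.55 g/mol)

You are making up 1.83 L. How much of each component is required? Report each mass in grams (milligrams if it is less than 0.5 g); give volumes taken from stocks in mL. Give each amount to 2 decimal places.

ferric ammonium citrate 0.88 g; Tris-HCl 44.74 mL; ammonium sulfate 14.90 g; potassium chloride 16.23 g

Scale factor relative to 1 L: 1.83.
ferric ammonium citrate: 0.048 g per 100 mL × 1830 mL ÷ 100 = 0.88 g
Tris-HCl: C1V1 = C2V2 → 48.9 mM × 1830 mL ÷ 2000 mM = 44.74 mL
ammonium sulfate: 61.6 mmol/L × 132.14 g/mol × 1.83 L ÷ 1000 = 14.90 g
potassium chloride: 119 mmol/L × 74.55 g/mol × 1.83 L ÷ 1000 = 16.23 g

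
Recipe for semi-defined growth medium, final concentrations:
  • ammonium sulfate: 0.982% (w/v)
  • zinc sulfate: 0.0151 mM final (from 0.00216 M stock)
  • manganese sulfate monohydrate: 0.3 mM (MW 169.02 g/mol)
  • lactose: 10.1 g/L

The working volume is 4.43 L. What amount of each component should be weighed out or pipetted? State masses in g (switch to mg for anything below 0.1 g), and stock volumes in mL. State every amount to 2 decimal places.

ammonium sulfate 43.50 g; zinc sulfate 30.97 mL; manganese sulfate monohydrate 0.22 g; lactose 44.74 g

Scale factor relative to 1 L: 4.43.
ammonium sulfate: 0.982 g per 100 mL × 4430 mL ÷ 100 = 43.50 g
zinc sulfate: C1V1 = C2V2 → 0.0151 mM × 4430 mL ÷ 2.16 mM = 30.97 mL
manganese sulfate monohydrate: 0.3 mmol/L × 169.02 g/mol × 4.43 L ÷ 1000 = 0.22 g
lactose: 10.1 g/L × 4.43 L = 44.74 g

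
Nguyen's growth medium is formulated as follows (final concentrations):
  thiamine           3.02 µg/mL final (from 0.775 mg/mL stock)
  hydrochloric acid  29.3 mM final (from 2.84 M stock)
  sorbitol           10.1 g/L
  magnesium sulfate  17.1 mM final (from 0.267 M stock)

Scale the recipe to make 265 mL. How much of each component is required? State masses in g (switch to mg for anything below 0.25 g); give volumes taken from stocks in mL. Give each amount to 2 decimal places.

Scale factor relative to 1 L: 0.265.
thiamine: V = C2·V2/C1 = 3.02 µg/mL × 265 mL ÷ 775 µg/mL = 1.03 mL
hydrochloric acid: V = C2·V2/C1 = 29.3 mM × 265 mL ÷ 2840 mM = 2.73 mL
sorbitol: 10.1 g/L × 0.265 L = 2.68 g
magnesium sulfate: dilute stock: 17.1 mM × 265 mL ÷ 267 mM = 16.97 mL

thiamine 1.03 mL; hydrochloric acid 2.73 mL; sorbitol 2.68 g; magnesium sulfate 16.97 mL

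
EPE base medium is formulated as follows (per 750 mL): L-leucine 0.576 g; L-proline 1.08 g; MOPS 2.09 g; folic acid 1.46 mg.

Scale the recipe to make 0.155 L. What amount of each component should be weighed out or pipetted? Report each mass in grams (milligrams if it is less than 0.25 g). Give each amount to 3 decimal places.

Scale factor = 155 mL / 750 mL = 0.206667.
L-leucine: 0.576 g × (155 mL / 750 mL) = 0.11904 g = 119.040 mg
L-proline: 1.08 g × (155 mL / 750 mL) = 0.2232 g = 223.200 mg
MOPS: 2.09 g × (155 mL / 750 mL) = 0.432 g
folic acid: 1.46 mg × (155 mL / 750 mL) = 0.302 mg

L-leucine 119.040 mg; L-proline 223.200 mg; MOPS 0.432 g; folic acid 0.302 mg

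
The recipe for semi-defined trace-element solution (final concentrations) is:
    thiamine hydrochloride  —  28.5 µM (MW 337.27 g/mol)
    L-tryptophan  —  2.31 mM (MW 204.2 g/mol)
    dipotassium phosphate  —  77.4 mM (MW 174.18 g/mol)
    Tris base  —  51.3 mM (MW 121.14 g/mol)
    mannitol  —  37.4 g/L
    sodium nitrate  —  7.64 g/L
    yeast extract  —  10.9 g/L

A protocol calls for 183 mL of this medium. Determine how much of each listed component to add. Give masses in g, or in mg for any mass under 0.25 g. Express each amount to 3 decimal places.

Working volume: 183 mL = 0.183 L.
thiamine hydrochloride: 28.5 µmol/L × 337.27 g/mol × 0.183 L ÷ 1000 = 1.759 mg
L-tryptophan: 2.31 mmol/L × 204.2 mg/mmol × 0.183 L = 86.321 mg
dipotassium phosphate: 77.4 mmol/L × 174.18 g/mol × 0.183 L ÷ 1000 = 2.467 g
Tris base: 51.3 mmol/L × 121.14 g/mol × 0.183 L ÷ 1000 = 1.137 g
mannitol: 37.4 g/L × 0.183 L = 6.844 g
sodium nitrate: 7.64 g/L × 0.183 L = 1.398 g
yeast extract: 10.9 g/L × 0.183 L = 1.995 g

thiamine hydrochloride 1.759 mg; L-tryptophan 86.321 mg; dipotassium phosphate 2.467 g; Tris base 1.137 g; mannitol 6.844 g; sodium nitrate 1.398 g; yeast extract 1.995 g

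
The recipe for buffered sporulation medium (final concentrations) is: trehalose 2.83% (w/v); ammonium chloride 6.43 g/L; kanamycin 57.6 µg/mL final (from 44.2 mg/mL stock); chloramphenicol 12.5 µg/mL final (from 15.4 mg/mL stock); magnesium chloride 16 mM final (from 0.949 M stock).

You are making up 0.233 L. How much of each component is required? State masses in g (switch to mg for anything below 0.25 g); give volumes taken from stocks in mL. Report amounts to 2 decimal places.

trehalose 6.59 g; ammonium chloride 1.50 g; kanamycin 0.30 mL; chloramphenicol 0.19 mL; magnesium chloride 3.93 mL

Scale factor relative to 1 L: 0.233.
trehalose: 2.83% w/v = 28.3 g/L → 28.3 × 0.233 L = 6.59 g
ammonium chloride: 6.43 g/L × 0.233 L = 1.50 g
kanamycin: C1V1 = C2V2 → 57.6 µg/mL × 233 mL ÷ 44200 µg/mL = 0.30 mL
chloramphenicol: V = C2·V2/C1 = 12.5 µg/mL × 233 mL ÷ 15400 µg/mL = 0.19 mL
magnesium chloride: dilute stock: 16 mM × 233 mL ÷ 949 mM = 3.93 mL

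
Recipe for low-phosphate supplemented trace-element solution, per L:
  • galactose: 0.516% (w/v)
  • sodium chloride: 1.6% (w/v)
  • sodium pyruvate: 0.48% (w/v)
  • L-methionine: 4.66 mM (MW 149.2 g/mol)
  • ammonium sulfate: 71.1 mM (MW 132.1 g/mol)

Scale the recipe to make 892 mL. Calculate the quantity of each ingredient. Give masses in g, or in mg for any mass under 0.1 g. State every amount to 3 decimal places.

Scale factor relative to 1 L: 0.892.
galactose: 0.516 g per 100 mL × 892 mL ÷ 100 = 4.603 g
sodium chloride: 1.6 g per 100 mL × 892 mL ÷ 100 = 14.272 g
sodium pyruvate: 0.48% w/v = 4.8 g/L → 4.8 × 0.892 L = 4.282 g
L-methionine: 4.66 mmol/L × 149.2 g/mol × 0.892 L ÷ 1000 = 0.620 g
ammonium sulfate: 71.1 mmol/L × 132.1 g/mol × 0.892 L ÷ 1000 = 8.378 g

galactose 4.603 g; sodium chloride 14.272 g; sodium pyruvate 4.282 g; L-methionine 0.620 g; ammonium sulfate 8.378 g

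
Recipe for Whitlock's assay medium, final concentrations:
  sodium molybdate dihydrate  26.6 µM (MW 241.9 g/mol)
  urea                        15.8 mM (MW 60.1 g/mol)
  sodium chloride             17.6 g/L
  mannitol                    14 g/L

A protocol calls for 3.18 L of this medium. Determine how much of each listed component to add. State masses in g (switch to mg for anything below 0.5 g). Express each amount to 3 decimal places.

Scale factor relative to 1 L: 3.18.
sodium molybdate dihydrate: 26.6 µmol/L × 241.9 g/mol × 3.18 L ÷ 1000 = 20.462 mg
urea: 15.8 mmol/L × 60.1 g/mol × 3.18 L ÷ 1000 = 3.020 g
sodium chloride: 17.6 g/L × 3.18 L = 55.968 g
mannitol: 14 g/L × 3.18 L = 44.520 g

sodium molybdate dihydrate 20.462 mg; urea 3.020 g; sodium chloride 55.968 g; mannitol 44.520 g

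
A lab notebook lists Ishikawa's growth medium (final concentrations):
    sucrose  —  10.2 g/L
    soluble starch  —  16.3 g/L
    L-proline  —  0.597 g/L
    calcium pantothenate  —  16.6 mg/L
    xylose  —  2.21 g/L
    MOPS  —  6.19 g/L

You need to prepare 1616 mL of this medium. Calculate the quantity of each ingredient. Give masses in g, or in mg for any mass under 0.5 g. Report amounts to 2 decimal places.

sucrose 16.48 g; soluble starch 26.34 g; L-proline 0.96 g; calcium pantothenate 26.83 mg; xylose 3.57 g; MOPS 10.00 g

Target volume = 1616 mL = 1.616 L.
sucrose: 10.2 g/L × 1.616 L = 16.48 g
soluble starch: 16.3 g/L × 1.616 L = 26.34 g
L-proline: 0.597 g/L × 1.616 L = 0.96 g
calcium pantothenate: 16.6 mg/L × 1.616 L = 26.83 mg
xylose: 2.21 g/L × 1.616 L = 3.57 g
MOPS: 6.19 g/L × 1.616 L = 10.00 g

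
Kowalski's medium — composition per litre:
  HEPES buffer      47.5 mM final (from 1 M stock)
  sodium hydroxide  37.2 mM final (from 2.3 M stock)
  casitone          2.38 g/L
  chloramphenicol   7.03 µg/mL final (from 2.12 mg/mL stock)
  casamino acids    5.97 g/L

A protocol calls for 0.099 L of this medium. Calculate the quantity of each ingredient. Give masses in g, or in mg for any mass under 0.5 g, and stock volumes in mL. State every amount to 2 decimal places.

HEPES buffer 4.70 mL; sodium hydroxide 1.60 mL; casitone 235.62 mg; chloramphenicol 0.33 mL; casamino acids 0.59 g

Scale factor relative to 1 L: 0.099.
HEPES buffer: V = C2·V2/C1 = 47.5 mM × 99 mL ÷ 1000 mM = 4.70 mL
sodium hydroxide: C1V1 = C2V2 → 37.2 mM × 99 mL ÷ 2300 mM = 1.60 mL
casitone: 2.38 g/L × 0.099 L = 0.23562 g = 235.62 mg
chloramphenicol: C1V1 = C2V2 → 7.03 µg/mL × 99 mL ÷ 2120 µg/mL = 0.33 mL
casamino acids: 5.97 g/L × 0.099 L = 0.59 g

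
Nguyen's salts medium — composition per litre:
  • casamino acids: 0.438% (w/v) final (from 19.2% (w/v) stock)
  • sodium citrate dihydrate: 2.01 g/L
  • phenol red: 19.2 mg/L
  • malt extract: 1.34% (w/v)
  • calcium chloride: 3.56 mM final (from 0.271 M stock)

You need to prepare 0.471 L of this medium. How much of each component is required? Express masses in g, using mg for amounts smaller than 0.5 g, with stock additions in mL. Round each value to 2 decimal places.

casamino acids 10.74 mL; sodium citrate dihydrate 0.95 g; phenol red 9.04 mg; malt extract 6.31 g; calcium chloride 6.19 mL

Scale factor relative to 1 L: 0.471.
casamino acids: V = C2·V2/C1 = 0.438% ÷ 19.2% × 471 mL = 10.74 mL
sodium citrate dihydrate: 2.01 g/L × 0.471 L = 0.95 g
phenol red: 19.2 mg/L × 0.471 L = 9.04 mg
malt extract: 1.34 g per 100 mL × 471 mL ÷ 100 = 6.31 g
calcium chloride: V = C2·V2/C1 = 3.56 mM × 471 mL ÷ 271 mM = 6.19 mL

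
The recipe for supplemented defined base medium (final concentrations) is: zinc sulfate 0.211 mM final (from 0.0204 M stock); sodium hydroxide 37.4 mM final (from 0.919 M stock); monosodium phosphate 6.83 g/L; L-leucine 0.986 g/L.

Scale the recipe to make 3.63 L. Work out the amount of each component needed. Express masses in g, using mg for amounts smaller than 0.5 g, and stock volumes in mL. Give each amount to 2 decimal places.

Scale factor relative to 1 L: 3.63.
zinc sulfate: C1V1 = C2V2 → 0.211 mM × 3630 mL ÷ 20.4 mM = 37.55 mL
sodium hydroxide: dilute stock: 37.4 mM × 3630 mL ÷ 919 mM = 147.73 mL
monosodium phosphate: 6.83 g/L × 3.63 L = 24.79 g
L-leucine: 0.986 g/L × 3.63 L = 3.58 g

zinc sulfate 37.55 mL; sodium hydroxide 147.73 mL; monosodium phosphate 24.79 g; L-leucine 3.58 g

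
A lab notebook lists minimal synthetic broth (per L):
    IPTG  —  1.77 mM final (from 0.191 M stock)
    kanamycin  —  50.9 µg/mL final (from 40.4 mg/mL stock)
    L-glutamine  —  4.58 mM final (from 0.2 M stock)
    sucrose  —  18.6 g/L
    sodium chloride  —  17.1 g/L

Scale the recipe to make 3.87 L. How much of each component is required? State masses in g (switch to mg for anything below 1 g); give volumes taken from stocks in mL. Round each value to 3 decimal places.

IPTG 35.863 mL; kanamycin 4.876 mL; L-glutamine 88.623 mL; sucrose 71.982 g; sodium chloride 66.177 g

Working volume: 3.87 L.
IPTG: dilute stock: 1.77 mM × 3870 mL ÷ 191 mM = 35.863 mL
kanamycin: dilute stock: 50.9 µg/mL × 3870 mL ÷ 40400 µg/mL = 4.876 mL
L-glutamine: dilute stock: 4.58 mM × 3870 mL ÷ 200 mM = 88.623 mL
sucrose: 18.6 g/L × 3.87 L = 71.982 g
sodium chloride: 17.1 g/L × 3.87 L = 66.177 g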